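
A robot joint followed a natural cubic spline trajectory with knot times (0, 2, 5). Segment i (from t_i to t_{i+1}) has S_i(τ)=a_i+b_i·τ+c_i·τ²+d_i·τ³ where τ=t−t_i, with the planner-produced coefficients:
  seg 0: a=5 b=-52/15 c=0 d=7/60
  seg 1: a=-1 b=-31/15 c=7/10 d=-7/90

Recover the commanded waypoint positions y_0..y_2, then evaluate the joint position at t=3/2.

y_0=5 y_1=-1 y_2=-3
S(3/2) = 31/160

y_0 = S_0(0) = a_0 = 5
y_1 = S_1(0) = a_1 = -1
y_2 = S_1(3) = -3
t_q=3/2 is in segment 0 (τ=3/2); S_0(τ)=31/160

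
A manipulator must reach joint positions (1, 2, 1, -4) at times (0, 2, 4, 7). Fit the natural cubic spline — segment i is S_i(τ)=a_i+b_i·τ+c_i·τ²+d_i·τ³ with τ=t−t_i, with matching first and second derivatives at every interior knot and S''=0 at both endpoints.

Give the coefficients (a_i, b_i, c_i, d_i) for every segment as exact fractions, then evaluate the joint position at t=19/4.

  seg 0: a=1 b=40/57 c=0 d=-23/456
  seg 1: a=2 b=11/114 c=-23/76 d=1/456
  seg 2: a=1 b=-62/57 c=-11/38 d=11/342
S(19/4) = 85/2432

Δ: Δ0=1/2, Δ1=-1/2, Δ2=-5/3
row 1: diag=8, rhs=-6; c'=1/4, d'=-3/4
row 2: denom=10−2·1/4=19/2; d'=(-7−2·-3/4)/(19/2)=-11/19
back: M2=-11/19
back: M1=-3/4−1/4·-11/19=-23/38
M: M0=0, M1=-23/38, M2=-11/19, M3=0
seg 0: a=1, c=M0/2=0, d=(M1−M0)/(6·2)=-23/456, b=Δ0−h0·(2M0+M1)/6=40/57
seg 1: a=2, c=M1/2=-23/76, d=(M2−M1)/(6·2)=1/456, b=Δ1−h1·(2M1+M2)/6=11/114
seg 2: a=1, c=M2/2=-11/38, d=(M3−M2)/(6·3)=11/342, b=Δ2−h2·(2M2+M3)/6=-62/57
t_q=19/4 → seg 2, τ=3/4; S=1+-62/57·τ+-11/38·τ²+11/342·τ³=85/2432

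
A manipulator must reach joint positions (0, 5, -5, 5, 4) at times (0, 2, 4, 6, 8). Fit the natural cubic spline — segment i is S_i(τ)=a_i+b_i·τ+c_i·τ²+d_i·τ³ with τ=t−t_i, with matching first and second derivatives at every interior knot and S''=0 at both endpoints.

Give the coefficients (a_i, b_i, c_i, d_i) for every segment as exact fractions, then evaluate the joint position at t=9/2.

  seg 0: a=0 b=149/28 c=0 d=-79/112
  seg 1: a=5 b=-22/7 c=-237/56 d=185/112
  seg 2: a=-5 b=-1/4 c=159/28 d=-171/112
  seg 3: a=5 b=29/7 c=-195/56 d=65/112
S(9/2) = -3491/896

Δ: Δ0=5/2, Δ1=-5, Δ2=5, Δ3=-1/2
row 1: diag=8, rhs=-45; c'=1/4, d'=-45/8
row 2: denom=8−2·1/4=15/2; d'=(60−2·-45/8)/(15/2)=19/2
row 3: denom=8−2·4/15=112/15; d'=(-33−2·19/2)/(112/15)=-195/28
back: M3=-195/28
back: M2=19/2−4/15·-195/28=159/14
back: M1=-45/8−1/4·159/14=-237/28
M: M0=0, M1=-237/28, M2=159/14, M3=-195/28, M4=0
seg 0: a=0, c=M0/2=0, d=(M1−M0)/(6·2)=-79/112, b=Δ0−h0·(2M0+M1)/6=149/28
seg 1: a=5, c=M1/2=-237/56, d=(M2−M1)/(6·2)=185/112, b=Δ1−h1·(2M1+M2)/6=-22/7
seg 2: a=-5, c=M2/2=159/28, d=(M3−M2)/(6·2)=-171/112, b=Δ2−h2·(2M2+M3)/6=-1/4
seg 3: a=5, c=M3/2=-195/56, d=(M4−M3)/(6·2)=65/112, b=Δ3−h3·(2M3+M4)/6=29/7
t_q=9/2 → seg 2, τ=1/2; S=-5+-1/4·τ+159/28·τ²+-171/112·τ³=-3491/896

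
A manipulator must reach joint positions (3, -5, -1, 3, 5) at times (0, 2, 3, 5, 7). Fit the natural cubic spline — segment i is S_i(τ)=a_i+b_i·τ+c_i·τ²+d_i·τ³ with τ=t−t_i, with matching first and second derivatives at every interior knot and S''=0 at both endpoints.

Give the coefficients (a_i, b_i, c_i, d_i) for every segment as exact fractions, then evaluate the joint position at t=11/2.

  seg 0: a=3 b=-439/64 c=0 d=183/256
  seg 1: a=-5 b=55/32 c=549/128 d=-257/128
  seg 2: a=-1 b=547/128 c=-111/64 d=153/512
  seg 3: a=3 b=59/64 c=15/256 d=-5/512
S(11/2) = 14231/4096

Δ: Δ0=-4, Δ1=4, Δ2=2, Δ3=1
row 1: diag=6, rhs=48; c'=1/6, d'=8
row 2: denom=6−1·1/6=35/6; d'=(-12−1·8)/(35/6)=-24/7
row 3: denom=8−2·12/35=256/35; d'=(-6−2·-24/7)/(256/35)=15/128
back: M3=15/128
back: M2=-24/7−12/35·15/128=-111/32
back: M1=8−1/6·-111/32=549/64
M: M0=0, M1=549/64, M2=-111/32, M3=15/128, M4=0
seg 0: a=3, c=M0/2=0, d=(M1−M0)/(6·2)=183/256, b=Δ0−h0·(2M0+M1)/6=-439/64
seg 1: a=-5, c=M1/2=549/128, d=(M2−M1)/(6·1)=-257/128, b=Δ1−h1·(2M1+M2)/6=55/32
seg 2: a=-1, c=M2/2=-111/64, d=(M3−M2)/(6·2)=153/512, b=Δ2−h2·(2M2+M3)/6=547/128
seg 3: a=3, c=M3/2=15/256, d=(M4−M3)/(6·2)=-5/512, b=Δ3−h3·(2M3+M4)/6=59/64
t_q=11/2 → seg 3, τ=1/2; S=3+59/64·τ+15/256·τ²+-5/512·τ³=14231/4096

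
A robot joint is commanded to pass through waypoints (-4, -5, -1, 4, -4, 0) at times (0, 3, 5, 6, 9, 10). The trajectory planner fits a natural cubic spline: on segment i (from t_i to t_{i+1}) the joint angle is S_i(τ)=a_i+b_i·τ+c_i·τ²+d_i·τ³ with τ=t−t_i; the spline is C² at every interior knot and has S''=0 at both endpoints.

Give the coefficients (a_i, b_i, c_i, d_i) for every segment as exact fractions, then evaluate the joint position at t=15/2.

Δ: Δ0=-1/3, Δ1=2, Δ2=5, Δ3=-8/3, Δ4=4
row 1: diag=10, rhs=14; c'=1/5, d'=7/5
row 2: denom=6−2·1/5=28/5; d'=(18−2·7/5)/(28/5)=19/7
row 3: denom=8−1·5/28=219/28; d'=(-46−1·19/7)/(219/28)=-1364/219
row 4: denom=8−3·28/73=500/73; d'=(40−3·-1364/219)/(500/73)=1071/125
back: M4=1071/125
back: M3=-1364/219−28/73·1071/125=-3568/375
back: M2=19/7−5/28·-3568/375=331/75
back: M1=7/5−1/5·331/75=194/375
M: M0=0, M1=194/375, M2=331/75, M3=-3568/375, M4=1071/125, M5=0
seg 0: a=-4, c=M0/2=0, d=(M1−M0)/(6·3)=97/3375, b=Δ0−h0·(2M0+M1)/6=-74/125
seg 1: a=-5, c=M1/2=97/375, d=(M2−M1)/(6·2)=487/1500, b=Δ1−h1·(2M1+M2)/6=23/125
seg 2: a=-1, c=M2/2=331/150, d=(M3−M2)/(6·1)=-1741/750, b=Δ2−h2·(2M2+M3)/6=1918/375
seg 3: a=4, c=M3/2=-1784/375, d=(M4−M3)/(6·3)=6781/6750, b=Δ3−h3·(2M3+M4)/6=641/250
seg 4: a=-4, c=M4/2=1071/250, d=(M5−M4)/(6·1)=-357/250, b=Δ4−h4·(2M4+M5)/6=143/125
t_q=15/2 → seg 3, τ=3/2; S=4+641/250·τ+-1784/375·τ²+6781/6750·τ³=213/400

  seg 0: a=-4 b=-74/125 c=0 d=97/3375
  seg 1: a=-5 b=23/125 c=97/375 d=487/1500
  seg 2: a=-1 b=1918/375 c=331/150 d=-1741/750
  seg 3: a=4 b=641/250 c=-1784/375 d=6781/6750
  seg 4: a=-4 b=143/125 c=1071/250 d=-357/250
S(15/2) = 213/400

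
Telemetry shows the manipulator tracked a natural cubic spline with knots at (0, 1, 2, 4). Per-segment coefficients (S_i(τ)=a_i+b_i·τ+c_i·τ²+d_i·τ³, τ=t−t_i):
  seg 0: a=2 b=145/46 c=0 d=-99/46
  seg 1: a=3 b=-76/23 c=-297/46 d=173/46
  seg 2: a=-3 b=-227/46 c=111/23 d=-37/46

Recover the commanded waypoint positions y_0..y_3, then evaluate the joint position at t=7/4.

y_0 = S_0(0) = a_0 = 2
y_1 = S_1(0) = a_1 = 3
y_2 = S_2(0) = a_2 = -3
y_3 = S_2(2) = 0
t_q=7/4 is in segment 1 (τ=3/4); S_1(τ)=-195/128

y_0=2 y_1=3 y_2=-3 y_3=0
S(7/4) = -195/128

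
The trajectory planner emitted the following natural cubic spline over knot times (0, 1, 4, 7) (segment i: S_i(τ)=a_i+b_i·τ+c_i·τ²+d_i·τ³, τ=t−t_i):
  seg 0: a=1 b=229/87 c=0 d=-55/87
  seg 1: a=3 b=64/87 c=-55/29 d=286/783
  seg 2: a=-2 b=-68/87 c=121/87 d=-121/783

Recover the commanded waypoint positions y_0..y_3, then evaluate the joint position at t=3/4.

y_0 = S_0(0) = a_0 = 1
y_1 = S_1(0) = a_1 = 3
y_2 = S_2(0) = a_2 = -2
y_3 = S_2(3) = 4
t_q=3/4 is in segment 0 (τ=3/4); S_0(τ)=5025/1856

y_0=1 y_1=3 y_2=-2 y_3=4
S(3/4) = 5025/1856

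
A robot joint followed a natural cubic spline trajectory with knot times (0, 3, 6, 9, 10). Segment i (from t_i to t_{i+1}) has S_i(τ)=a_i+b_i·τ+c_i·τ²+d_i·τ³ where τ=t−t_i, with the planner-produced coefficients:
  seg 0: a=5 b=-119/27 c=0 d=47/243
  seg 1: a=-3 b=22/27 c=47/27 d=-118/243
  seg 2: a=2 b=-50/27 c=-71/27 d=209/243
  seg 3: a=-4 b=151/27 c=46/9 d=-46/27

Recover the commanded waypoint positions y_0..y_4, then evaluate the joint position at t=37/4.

y_0=5 y_1=-3 y_2=2 y_3=-4 y_4=5
S(37/4) = -665/288

y_0 = S_0(0) = a_0 = 5
y_1 = S_1(0) = a_1 = -3
y_2 = S_2(0) = a_2 = 2
y_3 = S_3(0) = a_3 = -4
y_4 = S_3(1) = 5
t_q=37/4 is in segment 3 (τ=1/4); S_3(τ)=-665/288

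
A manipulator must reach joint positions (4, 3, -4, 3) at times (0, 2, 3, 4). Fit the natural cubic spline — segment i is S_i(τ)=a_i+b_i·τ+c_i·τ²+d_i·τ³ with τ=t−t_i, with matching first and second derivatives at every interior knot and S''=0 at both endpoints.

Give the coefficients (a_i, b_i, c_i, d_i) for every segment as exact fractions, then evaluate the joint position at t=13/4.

  seg 0: a=4 b=137/46 c=0 d=-20/23
  seg 1: a=3 b=-343/46 c=-120/23 d=261/46
  seg 2: a=-4 b=-20/23 c=543/46 d=-181/46
S(13/4) = -10425/2944

Δ: Δ0=-1/2, Δ1=-7, Δ2=7
row 1: diag=6, rhs=-39; c'=1/6, d'=-13/2
row 2: denom=4−1·1/6=23/6; d'=(84−1·-13/2)/(23/6)=543/23
back: M2=543/23
back: M1=-13/2−1/6·543/23=-240/23
M: M0=0, M1=-240/23, M2=543/23, M3=0
seg 0: a=4, c=M0/2=0, d=(M1−M0)/(6·2)=-20/23, b=Δ0−h0·(2M0+M1)/6=137/46
seg 1: a=3, c=M1/2=-120/23, d=(M2−M1)/(6·1)=261/46, b=Δ1−h1·(2M1+M2)/6=-343/46
seg 2: a=-4, c=M2/2=543/46, d=(M3−M2)/(6·1)=-181/46, b=Δ2−h2·(2M2+M3)/6=-20/23
t_q=13/4 → seg 2, τ=1/4; S=-4+-20/23·τ+543/46·τ²+-181/46·τ³=-10425/2944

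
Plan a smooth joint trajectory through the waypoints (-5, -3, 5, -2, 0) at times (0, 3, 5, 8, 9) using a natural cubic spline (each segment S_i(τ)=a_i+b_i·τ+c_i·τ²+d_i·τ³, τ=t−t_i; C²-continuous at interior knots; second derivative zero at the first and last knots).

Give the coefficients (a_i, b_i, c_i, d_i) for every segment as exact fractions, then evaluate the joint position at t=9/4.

Δ: Δ0=2/3, Δ1=4, Δ2=-7/3, Δ3=2
row 1: diag=10, rhs=20; c'=1/5, d'=2
row 2: denom=10−2·1/5=48/5; d'=(-38−2·2)/(48/5)=-35/8
row 3: denom=8−3·5/16=113/16; d'=(26−3·-35/8)/(113/16)=626/113
back: M3=626/113
back: M2=-35/8−5/16·626/113=-690/113
back: M1=2−1/5·-690/113=364/113
M: M0=0, M1=364/113, M2=-690/113, M3=626/113, M4=0
seg 0: a=-5, c=M0/2=0, d=(M1−M0)/(6·3)=182/1017, b=Δ0−h0·(2M0+M1)/6=-320/339
seg 1: a=-3, c=M1/2=182/113, d=(M2−M1)/(6·2)=-527/678, b=Δ1−h1·(2M1+M2)/6=1318/339
seg 2: a=5, c=M2/2=-345/113, d=(M3−M2)/(6·3)=658/1017, b=Δ2−h2·(2M2+M3)/6=340/339
seg 3: a=-2, c=M3/2=313/113, d=(M4−M3)/(6·1)=-313/339, b=Δ3−h3·(2M3+M4)/6=52/339
t_q=9/4 → seg 0, τ=9/4; S=-5+-320/339·τ+0·τ²+182/1017·τ³=-18389/3616

  seg 0: a=-5 b=-320/339 c=0 d=182/1017
  seg 1: a=-3 b=1318/339 c=182/113 d=-527/678
  seg 2: a=5 b=340/339 c=-345/113 d=658/1017
  seg 3: a=-2 b=52/339 c=313/113 d=-313/339
S(9/4) = -18389/3616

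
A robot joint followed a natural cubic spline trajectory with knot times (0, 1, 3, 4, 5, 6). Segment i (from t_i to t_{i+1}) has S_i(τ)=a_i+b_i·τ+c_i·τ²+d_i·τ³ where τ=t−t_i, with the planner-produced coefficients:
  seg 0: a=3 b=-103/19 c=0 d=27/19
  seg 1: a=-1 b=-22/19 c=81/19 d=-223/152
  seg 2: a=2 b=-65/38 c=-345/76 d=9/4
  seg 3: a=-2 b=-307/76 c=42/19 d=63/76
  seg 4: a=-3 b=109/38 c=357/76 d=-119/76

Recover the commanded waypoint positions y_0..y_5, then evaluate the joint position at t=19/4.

y_0=3 y_1=-1 y_2=2 y_3=-2 y_4=-3 y_5=3
S(19/4) = -16715/4864

y_0 = S_0(0) = a_0 = 3
y_1 = S_1(0) = a_1 = -1
y_2 = S_2(0) = a_2 = 2
y_3 = S_3(0) = a_3 = -2
y_4 = S_4(0) = a_4 = -3
y_5 = S_4(1) = 3
t_q=19/4 is in segment 3 (τ=3/4); S_3(τ)=-16715/4864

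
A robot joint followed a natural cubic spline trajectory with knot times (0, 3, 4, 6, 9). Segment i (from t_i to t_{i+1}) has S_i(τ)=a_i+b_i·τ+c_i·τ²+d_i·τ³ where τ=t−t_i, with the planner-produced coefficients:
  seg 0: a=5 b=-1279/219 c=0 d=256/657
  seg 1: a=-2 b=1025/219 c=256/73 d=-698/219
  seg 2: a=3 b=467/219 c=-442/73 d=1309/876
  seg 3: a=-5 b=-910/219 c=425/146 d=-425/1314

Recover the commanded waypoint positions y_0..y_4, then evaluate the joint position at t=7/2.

y_0=5 y_1=-2 y_2=3 y_3=-5 y_4=0
S(7/2) = 239/292

y_0 = S_0(0) = a_0 = 5
y_1 = S_1(0) = a_1 = -2
y_2 = S_2(0) = a_2 = 3
y_3 = S_3(0) = a_3 = -5
y_4 = S_3(3) = 0
t_q=7/2 is in segment 1 (τ=1/2); S_1(τ)=239/292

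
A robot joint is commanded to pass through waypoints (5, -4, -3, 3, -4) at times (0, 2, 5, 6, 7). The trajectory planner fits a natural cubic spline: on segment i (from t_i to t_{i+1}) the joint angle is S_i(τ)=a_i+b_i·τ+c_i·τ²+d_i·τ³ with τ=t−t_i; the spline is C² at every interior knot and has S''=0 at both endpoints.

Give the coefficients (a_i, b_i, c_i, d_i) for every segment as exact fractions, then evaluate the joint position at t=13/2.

  seg 0: a=5 b=-1978/411 c=0 d=257/3288
  seg 1: a=-4 b=-3185/822 c=257/548 d=1535/4932
  seg 2: a=-3 b=12071/1644 c=448/137 d=-7583/1644
  seg 3: a=3 b=37/822 c=-5791/548 d=5791/1644
S(13/2) = 3599/4384

Δ: Δ0=-9/2, Δ1=1/3, Δ2=6, Δ3=-7
row 1: diag=10, rhs=29; c'=3/10, d'=29/10
row 2: denom=8−3·3/10=71/10; d'=(34−3·29/10)/(71/10)=253/71
row 3: denom=4−1·10/71=274/71; d'=(-78−1·253/71)/(274/71)=-5791/274
back: M3=-5791/274
back: M2=253/71−10/71·-5791/274=896/137
back: M1=29/10−3/10·896/137=257/274
M: M0=0, M1=257/274, M2=896/137, M3=-5791/274, M4=0
seg 0: a=5, c=M0/2=0, d=(M1−M0)/(6·2)=257/3288, b=Δ0−h0·(2M0+M1)/6=-1978/411
seg 1: a=-4, c=M1/2=257/548, d=(M2−M1)/(6·3)=1535/4932, b=Δ1−h1·(2M1+M2)/6=-3185/822
seg 2: a=-3, c=M2/2=448/137, d=(M3−M2)/(6·1)=-7583/1644, b=Δ2−h2·(2M2+M3)/6=12071/1644
seg 3: a=3, c=M3/2=-5791/548, d=(M4−M3)/(6·1)=5791/1644, b=Δ3−h3·(2M3+M4)/6=37/822
t_q=13/2 → seg 3, τ=1/2; S=3+37/822·τ+-5791/548·τ²+5791/1644·τ³=3599/4384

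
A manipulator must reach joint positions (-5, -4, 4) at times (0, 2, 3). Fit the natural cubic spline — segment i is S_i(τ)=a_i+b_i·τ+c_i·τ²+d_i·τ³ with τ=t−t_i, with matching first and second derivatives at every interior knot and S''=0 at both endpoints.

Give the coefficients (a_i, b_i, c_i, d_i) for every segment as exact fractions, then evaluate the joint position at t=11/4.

Δ: Δ0=1/2, Δ1=8
row 1: diag=6, rhs=45; c'=1/6, d'=15/2
back: M1=15/2
M: M0=0, M1=15/2, M2=0
seg 0: a=-5, c=M0/2=0, d=(M1−M0)/(6·2)=5/8, b=Δ0−h0·(2M0+M1)/6=-2
seg 1: a=-4, c=M1/2=15/4, d=(M2−M1)/(6·1)=-5/4, b=Δ1−h1·(2M1+M2)/6=11/2
t_q=11/4 → seg 1, τ=3/4; S=-4+11/2·τ+15/4·τ²+-5/4·τ³=437/256

  seg 0: a=-5 b=-2 c=0 d=5/8
  seg 1: a=-4 b=11/2 c=15/4 d=-5/4
S(11/4) = 437/256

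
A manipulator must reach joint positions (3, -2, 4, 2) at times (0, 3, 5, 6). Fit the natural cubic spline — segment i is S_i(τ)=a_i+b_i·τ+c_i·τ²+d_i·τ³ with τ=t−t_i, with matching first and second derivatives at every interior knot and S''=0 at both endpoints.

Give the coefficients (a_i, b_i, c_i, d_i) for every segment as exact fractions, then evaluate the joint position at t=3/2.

  seg 0: a=3 b=-311/84 c=0 d=19/84
  seg 1: a=-2 b=101/42 c=57/28 d=-73/84
  seg 2: a=4 b=5/42 c=-89/28 d=89/84
S(3/2) = -401/224

Δ: Δ0=-5/3, Δ1=3, Δ2=-2
row 1: diag=10, rhs=28; c'=1/5, d'=14/5
row 2: denom=6−2·1/5=28/5; d'=(-30−2·14/5)/(28/5)=-89/14
back: M2=-89/14
back: M1=14/5−1/5·-89/14=57/14
M: M0=0, M1=57/14, M2=-89/14, M3=0
seg 0: a=3, c=M0/2=0, d=(M1−M0)/(6·3)=19/84, b=Δ0−h0·(2M0+M1)/6=-311/84
seg 1: a=-2, c=M1/2=57/28, d=(M2−M1)/(6·2)=-73/84, b=Δ1−h1·(2M1+M2)/6=101/42
seg 2: a=4, c=M2/2=-89/28, d=(M3−M2)/(6·1)=89/84, b=Δ2−h2·(2M2+M3)/6=5/42
t_q=3/2 → seg 0, τ=3/2; S=3+-311/84·τ+0·τ²+19/84·τ³=-401/224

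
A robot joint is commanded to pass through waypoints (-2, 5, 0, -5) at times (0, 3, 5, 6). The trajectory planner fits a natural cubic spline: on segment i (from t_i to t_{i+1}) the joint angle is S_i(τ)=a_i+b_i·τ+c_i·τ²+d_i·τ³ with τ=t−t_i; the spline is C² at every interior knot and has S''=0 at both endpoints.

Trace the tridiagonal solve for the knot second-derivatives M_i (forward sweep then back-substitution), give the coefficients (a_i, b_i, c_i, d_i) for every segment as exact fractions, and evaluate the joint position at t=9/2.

Δ: Δ0=7/3, Δ1=-5/2, Δ2=-5
row 1: diag=10, rhs=-29; c'=1/5, d'=-29/10
row 2: denom=6−2·1/5=28/5; d'=(-15−2·-29/10)/(28/5)=-23/14
back: M2=-23/14
back: M1=-29/10−1/5·-23/14=-18/7
M: M0=0, M1=-18/7, M2=-23/14, M3=0
seg 0: a=-2, c=M0/2=0, d=(M1−M0)/(6·3)=-1/7, b=Δ0−h0·(2M0+M1)/6=76/21
seg 1: a=5, c=M1/2=-9/7, d=(M2−M1)/(6·2)=13/168, b=Δ1−h1·(2M1+M2)/6=-5/21
seg 2: a=0, c=M2/2=-23/28, d=(M3−M2)/(6·1)=23/84, b=Δ2−h2·(2M2+M3)/6=-187/42
t_q=9/2 → seg 1, τ=3/2; S=5+-5/21·τ+-9/7·τ²+13/168·τ³=901/448

  seg 0: a=-2 b=76/21 c=0 d=-1/7
  seg 1: a=5 b=-5/21 c=-9/7 d=13/168
  seg 2: a=0 b=-187/42 c=-23/28 d=23/84
S(9/2) = 901/448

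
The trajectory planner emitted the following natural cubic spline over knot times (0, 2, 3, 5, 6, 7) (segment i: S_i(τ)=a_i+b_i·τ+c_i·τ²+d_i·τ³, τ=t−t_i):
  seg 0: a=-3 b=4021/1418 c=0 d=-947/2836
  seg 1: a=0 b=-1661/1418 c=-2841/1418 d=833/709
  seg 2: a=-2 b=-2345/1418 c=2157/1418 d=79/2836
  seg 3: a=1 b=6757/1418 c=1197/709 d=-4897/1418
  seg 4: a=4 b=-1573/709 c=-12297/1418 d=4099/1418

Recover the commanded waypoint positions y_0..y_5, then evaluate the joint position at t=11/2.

y_0 = S_0(0) = a_0 = -3
y_1 = S_1(0) = a_1 = 0
y_2 = S_2(0) = a_2 = -2
y_3 = S_3(0) = a_3 = 1
y_4 = S_4(0) = a_4 = 4
y_5 = S_4(1) = -4
t_q=11/2 is in segment 3 (τ=1/2); S_3(τ)=38263/11344

y_0=-3 y_1=0 y_2=-2 y_3=1 y_4=4 y_5=-4
S(11/2) = 38263/11344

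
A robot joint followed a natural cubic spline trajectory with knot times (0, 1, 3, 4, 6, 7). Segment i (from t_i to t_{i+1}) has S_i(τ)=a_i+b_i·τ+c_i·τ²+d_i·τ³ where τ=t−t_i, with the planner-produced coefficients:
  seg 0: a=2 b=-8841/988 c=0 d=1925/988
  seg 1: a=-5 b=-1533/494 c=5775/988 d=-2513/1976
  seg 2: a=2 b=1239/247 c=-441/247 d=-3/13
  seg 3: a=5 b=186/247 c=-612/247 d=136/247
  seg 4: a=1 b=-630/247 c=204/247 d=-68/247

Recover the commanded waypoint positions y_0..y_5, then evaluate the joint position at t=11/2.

y_0=2 y_1=-5 y_2=2 y_3=5 y_4=1 y_5=-1
S(11/2) = 596/247

y_0 = S_0(0) = a_0 = 2
y_1 = S_1(0) = a_1 = -5
y_2 = S_2(0) = a_2 = 2
y_3 = S_3(0) = a_3 = 5
y_4 = S_4(0) = a_4 = 1
y_5 = S_4(1) = -1
t_q=11/2 is in segment 3 (τ=3/2); S_3(τ)=596/247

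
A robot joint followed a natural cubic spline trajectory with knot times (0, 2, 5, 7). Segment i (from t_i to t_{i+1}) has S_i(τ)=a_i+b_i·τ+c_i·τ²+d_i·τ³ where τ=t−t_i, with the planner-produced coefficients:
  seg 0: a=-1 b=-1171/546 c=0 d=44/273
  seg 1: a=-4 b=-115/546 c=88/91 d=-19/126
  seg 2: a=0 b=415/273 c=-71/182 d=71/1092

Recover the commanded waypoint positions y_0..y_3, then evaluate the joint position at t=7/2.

y_0 = S_0(0) = a_0 = -1
y_1 = S_1(0) = a_1 = -4
y_2 = S_2(0) = a_2 = 0
y_3 = S_2(2) = 2
t_q=7/2 is in segment 1 (τ=3/2); S_1(τ)=-551/208

y_0=-1 y_1=-4 y_2=0 y_3=2
S(7/2) = -551/208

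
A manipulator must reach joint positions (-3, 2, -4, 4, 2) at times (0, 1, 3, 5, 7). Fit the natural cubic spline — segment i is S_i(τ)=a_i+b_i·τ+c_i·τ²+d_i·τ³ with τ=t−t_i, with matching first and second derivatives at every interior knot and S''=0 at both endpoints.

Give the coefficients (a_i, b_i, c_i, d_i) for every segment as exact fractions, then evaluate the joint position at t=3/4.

  seg 0: a=-3 b=563/82 c=0 d=-153/82
  seg 1: a=2 b=52/41 c=-459/82 d=71/41
  seg 2: a=-4 b=-14/41 c=393/82 d=-215/164
  seg 3: a=4 b=127/41 c=-126/41 d=21/41
S(3/4) = 7149/5248

Δ: Δ0=5, Δ1=-3, Δ2=4, Δ3=-1
row 1: diag=6, rhs=-48; c'=1/3, d'=-8
row 2: denom=8−2·1/3=22/3; d'=(42−2·-8)/(22/3)=87/11
row 3: denom=8−2·3/11=82/11; d'=(-30−2·87/11)/(82/11)=-252/41
back: M3=-252/41
back: M2=87/11−3/11·-252/41=393/41
back: M1=-8−1/3·393/41=-459/41
M: M0=0, M1=-459/41, M2=393/41, M3=-252/41, M4=0
seg 0: a=-3, c=M0/2=0, d=(M1−M0)/(6·1)=-153/82, b=Δ0−h0·(2M0+M1)/6=563/82
seg 1: a=2, c=M1/2=-459/82, d=(M2−M1)/(6·2)=71/41, b=Δ1−h1·(2M1+M2)/6=52/41
seg 2: a=-4, c=M2/2=393/82, d=(M3−M2)/(6·2)=-215/164, b=Δ2−h2·(2M2+M3)/6=-14/41
seg 3: a=4, c=M3/2=-126/41, d=(M4−M3)/(6·2)=21/41, b=Δ3−h3·(2M3+M4)/6=127/41
t_q=3/4 → seg 0, τ=3/4; S=-3+563/82·τ+0·τ²+-153/82·τ³=7149/5248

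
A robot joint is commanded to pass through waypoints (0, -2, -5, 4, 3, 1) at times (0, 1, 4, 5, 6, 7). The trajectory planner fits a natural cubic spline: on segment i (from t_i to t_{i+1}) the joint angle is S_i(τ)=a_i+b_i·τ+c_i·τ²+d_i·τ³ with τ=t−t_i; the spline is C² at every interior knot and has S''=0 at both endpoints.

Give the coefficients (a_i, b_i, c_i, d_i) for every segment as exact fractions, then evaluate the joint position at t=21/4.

Δ: Δ0=-2, Δ1=-1, Δ2=9, Δ3=-1, Δ4=-2
row 1: diag=8, rhs=6; c'=3/8, d'=3/4
row 2: denom=8−3·3/8=55/8; d'=(60−3·3/4)/(55/8)=42/5
row 3: denom=4−1·8/55=212/55; d'=(-60−1·42/5)/(212/55)=-1881/106
row 4: denom=4−1·55/212=793/212; d'=(-6−1·-1881/106)/(793/212)=2490/793
back: M4=2490/793
back: M3=-1881/106−55/212·2490/793=-14718/793
back: M2=42/5−8/55·-14718/793=8802/793
back: M1=3/4−3/8·8802/793=-2706/793
M: M0=0, M1=-2706/793, M2=8802/793, M3=-14718/793, M4=2490/793, M5=0
seg 0: a=0, c=M0/2=0, d=(M1−M0)/(6·1)=-451/793, b=Δ0−h0·(2M0+M1)/6=-1135/793
seg 1: a=-2, c=M1/2=-1353/793, d=(M2−M1)/(6·3)=1918/2379, b=Δ1−h1·(2M1+M2)/6=-2488/793
seg 2: a=-5, c=M2/2=4401/793, d=(M3−M2)/(6·1)=-3920/793, b=Δ2−h2·(2M2+M3)/6=512/61
seg 3: a=4, c=M3/2=-7359/793, d=(M4−M3)/(6·1)=2868/793, b=Δ3−h3·(2M3+M4)/6=3698/793
seg 4: a=3, c=M4/2=1245/793, d=(M5−M4)/(6·1)=-415/793, b=Δ4−h4·(2M4+M5)/6=-2416/793
t_q=21/4 → seg 3, τ=1/4; S=4+3698/793·τ+-7359/793·τ²+2868/793·τ³=29451/6344

  seg 0: a=0 b=-1135/793 c=0 d=-451/793
  seg 1: a=-2 b=-2488/793 c=-1353/793 d=1918/2379
  seg 2: a=-5 b=512/61 c=4401/793 d=-3920/793
  seg 3: a=4 b=3698/793 c=-7359/793 d=2868/793
  seg 4: a=3 b=-2416/793 c=1245/793 d=-415/793
S(21/4) = 29451/6344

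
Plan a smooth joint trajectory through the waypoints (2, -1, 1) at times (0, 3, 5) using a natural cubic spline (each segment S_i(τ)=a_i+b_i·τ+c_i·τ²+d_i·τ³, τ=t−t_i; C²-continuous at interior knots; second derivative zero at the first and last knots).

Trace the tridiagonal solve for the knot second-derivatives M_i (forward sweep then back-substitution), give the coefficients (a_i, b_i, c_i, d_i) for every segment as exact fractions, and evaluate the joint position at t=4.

Δ: Δ0=-1, Δ1=1
row 1: diag=10, rhs=12; c'=1/5, d'=6/5
back: M1=6/5
M: M0=0, M1=6/5, M2=0
seg 0: a=2, c=M0/2=0, d=(M1−M0)/(6·3)=1/15, b=Δ0−h0·(2M0+M1)/6=-8/5
seg 1: a=-1, c=M1/2=3/5, d=(M2−M1)/(6·2)=-1/10, b=Δ1−h1·(2M1+M2)/6=1/5
t_q=4 → seg 1, τ=1; S=-1+1/5·τ+3/5·τ²+-1/10·τ³=-3/10

  seg 0: a=2 b=-8/5 c=0 d=1/15
  seg 1: a=-1 b=1/5 c=3/5 d=-1/10
S(4) = -3/10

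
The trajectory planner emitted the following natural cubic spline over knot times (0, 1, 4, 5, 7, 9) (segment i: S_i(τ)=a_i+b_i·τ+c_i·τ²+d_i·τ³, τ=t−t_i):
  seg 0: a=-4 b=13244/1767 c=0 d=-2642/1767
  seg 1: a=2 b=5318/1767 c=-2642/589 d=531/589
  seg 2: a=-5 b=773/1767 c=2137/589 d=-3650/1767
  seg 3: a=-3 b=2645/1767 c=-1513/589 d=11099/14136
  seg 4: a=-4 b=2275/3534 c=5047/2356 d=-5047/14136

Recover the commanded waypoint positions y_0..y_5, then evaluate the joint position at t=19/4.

y_0 = S_0(0) = a_0 = -4
y_1 = S_1(0) = a_1 = 2
y_2 = S_2(0) = a_2 = -5
y_3 = S_3(0) = a_3 = -3
y_4 = S_4(0) = a_4 = -4
y_5 = S_4(2) = 3
t_q=19/4 is in segment 2 (τ=3/4); S_2(τ)=-66015/18848

y_0=-4 y_1=2 y_2=-5 y_3=-3 y_4=-4 y_5=3
S(19/4) = -66015/18848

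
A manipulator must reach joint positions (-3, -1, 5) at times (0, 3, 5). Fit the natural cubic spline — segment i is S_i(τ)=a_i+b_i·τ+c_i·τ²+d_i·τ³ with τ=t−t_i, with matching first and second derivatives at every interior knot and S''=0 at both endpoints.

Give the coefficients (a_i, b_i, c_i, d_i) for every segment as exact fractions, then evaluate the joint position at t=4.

  seg 0: a=-3 b=-1/30 c=0 d=7/90
  seg 1: a=-1 b=31/15 c=7/10 d=-7/60
S(4) = 33/20

Δ: Δ0=2/3, Δ1=3
row 1: diag=10, rhs=14; c'=1/5, d'=7/5
back: M1=7/5
M: M0=0, M1=7/5, M2=0
seg 0: a=-3, c=M0/2=0, d=(M1−M0)/(6·3)=7/90, b=Δ0−h0·(2M0+M1)/6=-1/30
seg 1: a=-1, c=M1/2=7/10, d=(M2−M1)/(6·2)=-7/60, b=Δ1−h1·(2M1+M2)/6=31/15
t_q=4 → seg 1, τ=1; S=-1+31/15·τ+7/10·τ²+-7/60·τ³=33/20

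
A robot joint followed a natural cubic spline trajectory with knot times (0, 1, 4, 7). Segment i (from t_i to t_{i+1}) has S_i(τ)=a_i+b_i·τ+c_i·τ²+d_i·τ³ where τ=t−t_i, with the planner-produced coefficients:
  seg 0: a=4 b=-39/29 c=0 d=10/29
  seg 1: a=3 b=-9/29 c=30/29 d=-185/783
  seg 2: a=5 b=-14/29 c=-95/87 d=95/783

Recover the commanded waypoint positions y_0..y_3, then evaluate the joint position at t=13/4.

y_0=4 y_1=3 y_2=5 y_3=-3
S(13/4) = 8997/1856

y_0 = S_0(0) = a_0 = 4
y_1 = S_1(0) = a_1 = 3
y_2 = S_2(0) = a_2 = 5
y_3 = S_2(3) = -3
t_q=13/4 is in segment 1 (τ=9/4); S_1(τ)=8997/1856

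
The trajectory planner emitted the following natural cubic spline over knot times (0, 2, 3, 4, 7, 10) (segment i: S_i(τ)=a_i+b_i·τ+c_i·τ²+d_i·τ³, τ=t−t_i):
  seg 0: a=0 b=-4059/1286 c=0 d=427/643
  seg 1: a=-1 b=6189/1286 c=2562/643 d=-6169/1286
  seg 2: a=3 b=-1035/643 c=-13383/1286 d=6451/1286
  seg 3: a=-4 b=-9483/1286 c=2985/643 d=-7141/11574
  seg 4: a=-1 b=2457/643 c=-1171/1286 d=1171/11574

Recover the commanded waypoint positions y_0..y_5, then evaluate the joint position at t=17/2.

y_0 = S_0(0) = a_0 = 0
y_1 = S_1(0) = a_1 = -1
y_2 = S_2(0) = a_2 = 3
y_3 = S_3(0) = a_3 = -4
y_4 = S_4(0) = a_4 = -1
y_5 = S_4(3) = 5
t_q=17/2 is in segment 4 (τ=3/2); S_4(τ)=31115/10288

y_0=0 y_1=-1 y_2=3 y_3=-4 y_4=-1 y_5=5
S(17/2) = 31115/10288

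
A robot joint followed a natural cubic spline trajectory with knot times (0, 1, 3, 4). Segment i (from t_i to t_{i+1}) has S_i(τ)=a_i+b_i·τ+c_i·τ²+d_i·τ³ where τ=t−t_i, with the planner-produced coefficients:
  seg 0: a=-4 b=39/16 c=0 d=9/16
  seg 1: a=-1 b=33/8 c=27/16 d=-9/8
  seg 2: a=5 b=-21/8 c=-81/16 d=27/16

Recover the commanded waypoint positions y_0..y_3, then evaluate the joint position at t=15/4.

y_0=-4 y_1=-1 y_2=5 y_3=-1
S(15/4) = 917/1024

y_0 = S_0(0) = a_0 = -4
y_1 = S_1(0) = a_1 = -1
y_2 = S_2(0) = a_2 = 5
y_3 = S_2(1) = -1
t_q=15/4 is in segment 2 (τ=3/4); S_2(τ)=917/1024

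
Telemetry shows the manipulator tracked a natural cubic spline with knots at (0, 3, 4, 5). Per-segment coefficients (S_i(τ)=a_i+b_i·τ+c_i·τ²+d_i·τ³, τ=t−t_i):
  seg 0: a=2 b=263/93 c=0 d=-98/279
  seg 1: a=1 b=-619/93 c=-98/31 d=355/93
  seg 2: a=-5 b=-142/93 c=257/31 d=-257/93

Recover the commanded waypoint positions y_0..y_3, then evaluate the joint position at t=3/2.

y_0 = S_0(0) = a_0 = 2
y_1 = S_1(0) = a_1 = 1
y_2 = S_2(0) = a_2 = -5
y_3 = S_2(1) = -1
t_q=3/2 is in segment 0 (τ=3/2); S_0(τ)=627/124

y_0=2 y_1=1 y_2=-5 y_3=-1
S(3/2) = 627/124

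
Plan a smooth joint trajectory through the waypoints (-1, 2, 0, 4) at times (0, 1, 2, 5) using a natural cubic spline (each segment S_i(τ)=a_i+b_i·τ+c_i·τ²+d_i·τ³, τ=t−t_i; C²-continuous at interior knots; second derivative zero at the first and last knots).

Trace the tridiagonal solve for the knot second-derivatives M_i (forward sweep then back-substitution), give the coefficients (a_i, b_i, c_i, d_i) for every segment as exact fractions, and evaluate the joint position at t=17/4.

  seg 0: a=-1 b=409/93 c=0 d=-130/93
  seg 1: a=2 b=19/93 c=-130/31 d=185/93
  seg 2: a=0 b=-206/93 c=55/31 d=-55/279
S(17/4) = 3477/1984

Δ: Δ0=3, Δ1=-2, Δ2=4/3
row 1: diag=4, rhs=-30; c'=1/4, d'=-15/2
row 2: denom=8−1·1/4=31/4; d'=(20−1·-15/2)/(31/4)=110/31
back: M2=110/31
back: M1=-15/2−1/4·110/31=-260/31
M: M0=0, M1=-260/31, M2=110/31, M3=0
seg 0: a=-1, c=M0/2=0, d=(M1−M0)/(6·1)=-130/93, b=Δ0−h0·(2M0+M1)/6=409/93
seg 1: a=2, c=M1/2=-130/31, d=(M2−M1)/(6·1)=185/93, b=Δ1−h1·(2M1+M2)/6=19/93
seg 2: a=0, c=M2/2=55/31, d=(M3−M2)/(6·3)=-55/279, b=Δ2−h2·(2M2+M3)/6=-206/93
t_q=17/4 → seg 2, τ=9/4; S=0+-206/93·τ+55/31·τ²+-55/279·τ³=3477/1984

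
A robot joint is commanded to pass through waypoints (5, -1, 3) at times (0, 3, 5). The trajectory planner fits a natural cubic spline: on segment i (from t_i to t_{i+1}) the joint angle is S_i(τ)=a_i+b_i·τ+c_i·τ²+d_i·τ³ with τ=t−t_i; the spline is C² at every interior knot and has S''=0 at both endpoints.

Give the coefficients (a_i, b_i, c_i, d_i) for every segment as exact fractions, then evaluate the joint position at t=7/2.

Δ: Δ0=-2, Δ1=2
row 1: diag=10, rhs=24; c'=1/5, d'=12/5
back: M1=12/5
M: M0=0, M1=12/5, M2=0
seg 0: a=5, c=M0/2=0, d=(M1−M0)/(6·3)=2/15, b=Δ0−h0·(2M0+M1)/6=-16/5
seg 1: a=-1, c=M1/2=6/5, d=(M2−M1)/(6·2)=-1/5, b=Δ1−h1·(2M1+M2)/6=2/5
t_q=7/2 → seg 1, τ=1/2; S=-1+2/5·τ+6/5·τ²+-1/5·τ³=-21/40

  seg 0: a=5 b=-16/5 c=0 d=2/15
  seg 1: a=-1 b=2/5 c=6/5 d=-1/5
S(7/2) = -21/40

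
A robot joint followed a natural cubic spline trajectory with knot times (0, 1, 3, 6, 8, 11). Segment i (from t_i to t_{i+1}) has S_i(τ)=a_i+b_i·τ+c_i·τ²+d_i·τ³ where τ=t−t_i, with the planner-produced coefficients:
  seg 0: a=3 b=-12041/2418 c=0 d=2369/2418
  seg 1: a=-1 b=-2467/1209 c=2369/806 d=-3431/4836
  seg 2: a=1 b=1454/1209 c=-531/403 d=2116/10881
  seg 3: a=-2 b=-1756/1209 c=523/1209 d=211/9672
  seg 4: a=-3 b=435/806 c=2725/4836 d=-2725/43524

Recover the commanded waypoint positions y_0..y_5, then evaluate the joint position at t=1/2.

y_0 = S_0(0) = a_0 = 3
y_1 = S_1(0) = a_1 = -1
y_2 = S_2(0) = a_2 = 1
y_3 = S_3(0) = a_3 = -2
y_4 = S_4(0) = a_4 = -3
y_5 = S_4(3) = 2
t_q=1/2 is in segment 0 (τ=1/2); S_0(τ)=4079/6448

y_0=3 y_1=-1 y_2=1 y_3=-2 y_4=-3 y_5=2
S(1/2) = 4079/6448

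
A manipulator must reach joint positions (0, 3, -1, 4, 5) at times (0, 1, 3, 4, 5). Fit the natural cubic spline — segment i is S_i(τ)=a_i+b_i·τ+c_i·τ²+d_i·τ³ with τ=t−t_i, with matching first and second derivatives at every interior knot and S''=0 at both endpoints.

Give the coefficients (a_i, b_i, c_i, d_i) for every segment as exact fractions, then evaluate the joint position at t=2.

  seg 0: a=0 b=545/122 c=0 d=-179/122
  seg 1: a=3 b=4/61 c=-537/122 d=411/244
  seg 2: a=-1 b=163/61 c=348/61 d=-206/61
  seg 3: a=4 b=241/61 c=-270/61 d=90/61
S(2) = 85/244

Δ: Δ0=3, Δ1=-2, Δ2=5, Δ3=1
row 1: diag=6, rhs=-30; c'=1/3, d'=-5
row 2: denom=6−2·1/3=16/3; d'=(42−2·-5)/(16/3)=39/4
row 3: denom=4−1·3/16=61/16; d'=(-24−1·39/4)/(61/16)=-540/61
back: M3=-540/61
back: M2=39/4−3/16·-540/61=696/61
back: M1=-5−1/3·696/61=-537/61
M: M0=0, M1=-537/61, M2=696/61, M3=-540/61, M4=0
seg 0: a=0, c=M0/2=0, d=(M1−M0)/(6·1)=-179/122, b=Δ0−h0·(2M0+M1)/6=545/122
seg 1: a=3, c=M1/2=-537/122, d=(M2−M1)/(6·2)=411/244, b=Δ1−h1·(2M1+M2)/6=4/61
seg 2: a=-1, c=M2/2=348/61, d=(M3−M2)/(6·1)=-206/61, b=Δ2−h2·(2M2+M3)/6=163/61
seg 3: a=4, c=M3/2=-270/61, d=(M4−M3)/(6·1)=90/61, b=Δ3−h3·(2M3+M4)/6=241/61
t_q=2 → seg 1, τ=1; S=3+4/61·τ+-537/122·τ²+411/244·τ³=85/244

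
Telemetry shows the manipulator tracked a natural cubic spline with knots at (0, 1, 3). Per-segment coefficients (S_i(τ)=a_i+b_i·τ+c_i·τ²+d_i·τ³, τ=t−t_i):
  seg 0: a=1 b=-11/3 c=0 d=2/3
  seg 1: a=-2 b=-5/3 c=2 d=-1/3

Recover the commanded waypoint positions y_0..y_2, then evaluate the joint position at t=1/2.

y_0=1 y_1=-2 y_2=0
S(1/2) = -3/4

y_0 = S_0(0) = a_0 = 1
y_1 = S_1(0) = a_1 = -2
y_2 = S_1(2) = 0
t_q=1/2 is in segment 0 (τ=1/2); S_0(τ)=-3/4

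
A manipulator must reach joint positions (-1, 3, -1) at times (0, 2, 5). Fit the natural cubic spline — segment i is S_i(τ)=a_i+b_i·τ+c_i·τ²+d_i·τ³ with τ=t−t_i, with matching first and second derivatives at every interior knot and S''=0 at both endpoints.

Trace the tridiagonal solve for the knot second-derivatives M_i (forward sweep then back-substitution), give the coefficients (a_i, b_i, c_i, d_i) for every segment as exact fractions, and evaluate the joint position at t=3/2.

Δ: Δ0=2, Δ1=-4/3
row 1: diag=10, rhs=-20; c'=3/10, d'=-2
back: M1=-2
M: M0=0, M1=-2, M2=0
seg 0: a=-1, c=M0/2=0, d=(M1−M0)/(6·2)=-1/6, b=Δ0−h0·(2M0+M1)/6=8/3
seg 1: a=3, c=M1/2=-1, d=(M2−M1)/(6·3)=1/9, b=Δ1−h1·(2M1+M2)/6=2/3
t_q=3/2 → seg 0, τ=3/2; S=-1+8/3·τ+0·τ²+-1/6·τ³=39/16

  seg 0: a=-1 b=8/3 c=0 d=-1/6
  seg 1: a=3 b=2/3 c=-1 d=1/9
S(3/2) = 39/16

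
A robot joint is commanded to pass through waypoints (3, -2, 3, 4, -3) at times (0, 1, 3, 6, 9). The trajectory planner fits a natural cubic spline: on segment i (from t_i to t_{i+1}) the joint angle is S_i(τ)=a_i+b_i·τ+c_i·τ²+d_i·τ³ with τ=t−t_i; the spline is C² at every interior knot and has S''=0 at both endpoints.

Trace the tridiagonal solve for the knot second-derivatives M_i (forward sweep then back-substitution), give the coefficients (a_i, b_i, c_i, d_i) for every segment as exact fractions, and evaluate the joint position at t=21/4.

Δ: Δ0=-5, Δ1=5/2, Δ2=1/3, Δ3=-7/3
row 1: diag=6, rhs=45; c'=1/3, d'=15/2
row 2: denom=10−2·1/3=28/3; d'=(-13−2·15/2)/(28/3)=-3
row 3: denom=12−3·9/28=309/28; d'=(-16−3·-3)/(309/28)=-196/309
back: M3=-196/309
back: M2=-3−9/28·-196/309=-288/103
back: M1=15/2−1/3·-288/103=1737/206
M: M0=0, M1=1737/206, M2=-288/103, M3=-196/309, M4=0
seg 0: a=3, c=M0/2=0, d=(M1−M0)/(6·1)=579/412, b=Δ0−h0·(2M0+M1)/6=-2639/412
seg 1: a=-2, c=M1/2=1737/412, d=(M2−M1)/(6·2)=-771/824, b=Δ1−h1·(2M1+M2)/6=-451/206
seg 2: a=3, c=M2/2=-144/103, d=(M3−M2)/(6·3)=334/2781, b=Δ2−h2·(2M2+M3)/6=355/103
seg 3: a=4, c=M3/2=-98/309, d=(M4−M3)/(6·3)=98/2781, b=Δ3−h3·(2M3+M4)/6=-175/103
t_q=21/4 → seg 2, τ=9/4; S=3+355/103·τ+-144/103·τ²+334/2781·τ³=16629/3296

  seg 0: a=3 b=-2639/412 c=0 d=579/412
  seg 1: a=-2 b=-451/206 c=1737/412 d=-771/824
  seg 2: a=3 b=355/103 c=-144/103 d=334/2781
  seg 3: a=4 b=-175/103 c=-98/309 d=98/2781
S(21/4) = 16629/3296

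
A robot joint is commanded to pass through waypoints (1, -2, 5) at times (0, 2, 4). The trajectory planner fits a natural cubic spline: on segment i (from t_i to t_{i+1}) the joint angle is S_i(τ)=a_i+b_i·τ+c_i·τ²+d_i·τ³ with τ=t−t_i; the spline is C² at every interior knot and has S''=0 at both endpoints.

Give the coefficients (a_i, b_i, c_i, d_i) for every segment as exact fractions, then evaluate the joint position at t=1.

Δ: Δ0=-3/2, Δ1=7/2
row 1: diag=8, rhs=30; c'=1/4, d'=15/4
back: M1=15/4
M: M0=0, M1=15/4, M2=0
seg 0: a=1, c=M0/2=0, d=(M1−M0)/(6·2)=5/16, b=Δ0−h0·(2M0+M1)/6=-11/4
seg 1: a=-2, c=M1/2=15/8, d=(M2−M1)/(6·2)=-5/16, b=Δ1−h1·(2M1+M2)/6=1
t_q=1 → seg 0, τ=1; S=1+-11/4·τ+0·τ²+5/16·τ³=-23/16

  seg 0: a=1 b=-11/4 c=0 d=5/16
  seg 1: a=-2 b=1 c=15/8 d=-5/16
S(1) = -23/16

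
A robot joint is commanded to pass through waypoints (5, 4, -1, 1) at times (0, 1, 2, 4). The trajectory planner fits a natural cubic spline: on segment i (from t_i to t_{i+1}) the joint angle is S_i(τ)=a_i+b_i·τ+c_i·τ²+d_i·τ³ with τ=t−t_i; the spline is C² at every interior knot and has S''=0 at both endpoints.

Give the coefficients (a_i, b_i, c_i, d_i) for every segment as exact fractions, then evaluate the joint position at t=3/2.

Δ: Δ0=-1, Δ1=-5, Δ2=1
row 1: diag=4, rhs=-24; c'=1/4, d'=-6
row 2: denom=6−1·1/4=23/4; d'=(36−1·-6)/(23/4)=168/23
back: M2=168/23
back: M1=-6−1/4·168/23=-180/23
M: M0=0, M1=-180/23, M2=168/23, M3=0
seg 0: a=5, c=M0/2=0, d=(M1−M0)/(6·1)=-30/23, b=Δ0−h0·(2M0+M1)/6=7/23
seg 1: a=4, c=M1/2=-90/23, d=(M2−M1)/(6·1)=58/23, b=Δ1−h1·(2M1+M2)/6=-83/23
seg 2: a=-1, c=M2/2=84/23, d=(M3−M2)/(6·2)=-14/23, b=Δ2−h2·(2M2+M3)/6=-89/23
t_q=3/2 → seg 1, τ=1/2; S=4+-83/23·τ+-90/23·τ²+58/23·τ³=141/92

  seg 0: a=5 b=7/23 c=0 d=-30/23
  seg 1: a=4 b=-83/23 c=-90/23 d=58/23
  seg 2: a=-1 b=-89/23 c=84/23 d=-14/23
S(3/2) = 141/92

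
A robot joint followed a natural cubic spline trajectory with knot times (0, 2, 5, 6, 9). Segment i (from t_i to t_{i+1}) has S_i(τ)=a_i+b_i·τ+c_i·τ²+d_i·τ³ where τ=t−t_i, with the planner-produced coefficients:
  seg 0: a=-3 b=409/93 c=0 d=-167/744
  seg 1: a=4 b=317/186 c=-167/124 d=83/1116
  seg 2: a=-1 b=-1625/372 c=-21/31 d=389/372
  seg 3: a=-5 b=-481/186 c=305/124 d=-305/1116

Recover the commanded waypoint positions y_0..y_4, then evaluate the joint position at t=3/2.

y_0=-3 y_1=4 y_2=-1 y_3=-5 y_4=2
S(3/2) = 5633/1984

y_0 = S_0(0) = a_0 = -3
y_1 = S_1(0) = a_1 = 4
y_2 = S_2(0) = a_2 = -1
y_3 = S_3(0) = a_3 = -5
y_4 = S_3(3) = 2
t_q=3/2 is in segment 0 (τ=3/2); S_0(τ)=5633/1984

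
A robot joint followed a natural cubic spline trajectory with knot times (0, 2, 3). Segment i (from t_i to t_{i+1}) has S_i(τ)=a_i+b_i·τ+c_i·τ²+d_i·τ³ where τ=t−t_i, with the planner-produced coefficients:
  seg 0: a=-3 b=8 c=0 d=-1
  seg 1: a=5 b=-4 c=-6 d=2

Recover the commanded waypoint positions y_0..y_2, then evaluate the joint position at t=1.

y_0=-3 y_1=5 y_2=-3
S(1) = 4

y_0 = S_0(0) = a_0 = -3
y_1 = S_1(0) = a_1 = 5
y_2 = S_1(1) = -3
t_q=1 is in segment 0 (τ=1); S_0(τ)=4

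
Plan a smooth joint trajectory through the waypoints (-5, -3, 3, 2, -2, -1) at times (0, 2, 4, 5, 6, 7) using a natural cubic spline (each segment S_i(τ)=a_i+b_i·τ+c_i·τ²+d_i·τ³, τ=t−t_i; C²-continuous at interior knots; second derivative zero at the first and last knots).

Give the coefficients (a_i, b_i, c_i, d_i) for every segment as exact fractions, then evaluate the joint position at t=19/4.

Δ: Δ0=1, Δ1=3, Δ2=-1, Δ3=-4, Δ4=1
row 1: diag=8, rhs=12; c'=1/4, d'=3/2
row 2: denom=6−2·1/4=11/2; d'=(-24−2·3/2)/(11/2)=-54/11
row 3: denom=4−1·2/11=42/11; d'=(-18−1·-54/11)/(42/11)=-24/7
row 4: denom=4−1·11/42=157/42; d'=(30−1·-24/7)/(157/42)=1404/157
back: M4=1404/157
back: M3=-24/7−11/42·1404/157=-906/157
back: M2=-54/11−2/11·-906/157=-606/157
back: M1=3/2−1/4·-606/157=387/157
M: M0=0, M1=387/157, M2=-606/157, M3=-906/157, M4=1404/157, M5=0
seg 0: a=-5, c=M0/2=0, d=(M1−M0)/(6·2)=129/628, b=Δ0−h0·(2M0+M1)/6=28/157
seg 1: a=-3, c=M1/2=387/314, d=(M2−M1)/(6·2)=-331/628, b=Δ1−h1·(2M1+M2)/6=415/157
seg 2: a=3, c=M2/2=-303/157, d=(M3−M2)/(6·1)=-50/157, b=Δ2−h2·(2M2+M3)/6=196/157
seg 3: a=2, c=M3/2=-453/157, d=(M4−M3)/(6·1)=385/157, b=Δ3−h3·(2M3+M4)/6=-560/157
seg 4: a=-2, c=M4/2=702/157, d=(M5−M4)/(6·1)=-234/157, b=Δ4−h4·(2M4+M5)/6=-311/157
t_q=19/4 → seg 2, τ=3/4; S=3+196/157·τ+-303/157·τ²+-50/157·τ³=13647/5024

  seg 0: a=-5 b=28/157 c=0 d=129/628
  seg 1: a=-3 b=415/157 c=387/314 d=-331/628
  seg 2: a=3 b=196/157 c=-303/157 d=-50/157
  seg 3: a=2 b=-560/157 c=-453/157 d=385/157
  seg 4: a=-2 b=-311/157 c=702/157 d=-234/157
S(19/4) = 13647/5024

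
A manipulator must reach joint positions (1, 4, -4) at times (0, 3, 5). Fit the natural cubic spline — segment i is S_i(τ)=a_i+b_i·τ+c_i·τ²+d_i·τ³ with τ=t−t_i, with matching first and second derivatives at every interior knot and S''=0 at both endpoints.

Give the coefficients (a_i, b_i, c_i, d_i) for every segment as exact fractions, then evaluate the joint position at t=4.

  seg 0: a=1 b=5/2 c=0 d=-1/6
  seg 1: a=4 b=-2 c=-3/2 d=1/4
S(4) = 3/4

Δ: Δ0=1, Δ1=-4
row 1: diag=10, rhs=-30; c'=1/5, d'=-3
back: M1=-3
M: M0=0, M1=-3, M2=0
seg 0: a=1, c=M0/2=0, d=(M1−M0)/(6·3)=-1/6, b=Δ0−h0·(2M0+M1)/6=5/2
seg 1: a=4, c=M1/2=-3/2, d=(M2−M1)/(6·2)=1/4, b=Δ1−h1·(2M1+M2)/6=-2
t_q=4 → seg 1, τ=1; S=4+-2·τ+-3/2·τ²+1/4·τ³=3/4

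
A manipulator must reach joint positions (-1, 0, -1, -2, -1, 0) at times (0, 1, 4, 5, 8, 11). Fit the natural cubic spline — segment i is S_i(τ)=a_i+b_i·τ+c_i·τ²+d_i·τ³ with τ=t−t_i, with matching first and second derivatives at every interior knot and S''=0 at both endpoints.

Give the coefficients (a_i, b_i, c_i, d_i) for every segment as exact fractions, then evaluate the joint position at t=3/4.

Δ: Δ0=1, Δ1=-1/3, Δ2=-1, Δ3=1/3, Δ4=1/3
row 1: diag=8, rhs=-8; c'=3/8, d'=-1
row 2: denom=8−3·3/8=55/8; d'=(-4−3·-1)/(55/8)=-8/55
row 3: denom=8−1·8/55=432/55; d'=(8−1·-8/55)/(432/55)=28/27
row 4: denom=12−3·55/144=521/48; d'=(0−3·28/27)/(521/48)=-448/1563
back: M4=-448/1563
back: M3=28/27−55/144·-448/1563=1792/1563
back: M2=-8/55−8/55·1792/1563=-488/1563
back: M1=-1−3/8·-488/1563=-460/521
M: M0=0, M1=-460/521, M2=-488/1563, M3=1792/1563, M4=-448/1563, M5=0
seg 0: a=-1, c=M0/2=0, d=(M1−M0)/(6·1)=-230/1563, b=Δ0−h0·(2M0+M1)/6=1793/1563
seg 1: a=0, c=M1/2=-230/521, d=(M2−M1)/(6·3)=446/14067, b=Δ1−h1·(2M1+M2)/6=1103/1563
seg 2: a=-1, c=M2/2=-244/1563, d=(M3−M2)/(6·1)=380/1563, b=Δ2−h2·(2M2+M3)/6=-1699/1563
seg 3: a=-2, c=M3/2=896/1563, d=(M4−M3)/(6·3)=-1120/14067, b=Δ3−h3·(2M3+M4)/6=-349/521
seg 4: a=-1, c=M4/2=-224/1563, d=(M5−M4)/(6·3)=224/14067, b=Δ4−h4·(2M4+M5)/6=323/521
t_q=3/4 → seg 0, τ=3/4; S=-1+1793/1563·τ+0·τ²+-230/1563·τ³=-3363/16672

  seg 0: a=-1 b=1793/1563 c=0 d=-230/1563
  seg 1: a=0 b=1103/1563 c=-230/521 d=446/14067
  seg 2: a=-1 b=-1699/1563 c=-244/1563 d=380/1563
  seg 3: a=-2 b=-349/521 c=896/1563 d=-1120/14067
  seg 4: a=-1 b=323/521 c=-224/1563 d=224/14067
S(3/4) = -3363/16672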